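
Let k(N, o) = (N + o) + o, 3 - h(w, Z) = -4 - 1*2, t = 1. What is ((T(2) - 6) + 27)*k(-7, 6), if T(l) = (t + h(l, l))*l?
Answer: 205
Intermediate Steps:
h(w, Z) = 9 (h(w, Z) = 3 - (-4 - 1*2) = 3 - (-4 - 2) = 3 - 1*(-6) = 3 + 6 = 9)
T(l) = 10*l (T(l) = (1 + 9)*l = 10*l)
k(N, o) = N + 2*o
((T(2) - 6) + 27)*k(-7, 6) = ((10*2 - 6) + 27)*(-7 + 2*6) = ((20 - 6) + 27)*(-7 + 12) = (14 + 27)*5 = 41*5 = 205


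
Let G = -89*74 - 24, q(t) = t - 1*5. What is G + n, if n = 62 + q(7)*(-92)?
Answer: -6732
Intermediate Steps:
q(t) = -5 + t (q(t) = t - 5 = -5 + t)
n = -122 (n = 62 + (-5 + 7)*(-92) = 62 + 2*(-92) = 62 - 184 = -122)
G = -6610 (G = -6586 - 24 = -6610)
G + n = -6610 - 122 = -6732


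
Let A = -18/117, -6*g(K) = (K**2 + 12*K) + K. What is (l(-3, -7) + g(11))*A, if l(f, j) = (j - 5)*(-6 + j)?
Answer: -224/13 ≈ -17.231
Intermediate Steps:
g(K) = -13*K/6 - K**2/6 (g(K) = -((K**2 + 12*K) + K)/6 = -(K**2 + 13*K)/6 = -13*K/6 - K**2/6)
l(f, j) = (-6 + j)*(-5 + j) (l(f, j) = (-5 + j)*(-6 + j) = (-6 + j)*(-5 + j))
A = -2/13 (A = -18*1/117 = -2/13 ≈ -0.15385)
(l(-3, -7) + g(11))*A = ((30 + (-7)**2 - 11*(-7)) - 1/6*11*(13 + 11))*(-2/13) = ((30 + 49 + 77) - 1/6*11*24)*(-2/13) = (156 - 44)*(-2/13) = 112*(-2/13) = -224/13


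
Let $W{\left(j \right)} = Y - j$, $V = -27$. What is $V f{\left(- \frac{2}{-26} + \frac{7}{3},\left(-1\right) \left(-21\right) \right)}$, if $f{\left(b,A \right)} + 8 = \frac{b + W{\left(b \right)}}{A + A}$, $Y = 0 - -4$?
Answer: $\frac{1494}{7} \approx 213.43$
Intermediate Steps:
$Y = 4$ ($Y = 0 + 4 = 4$)
$W{\left(j \right)} = 4 - j$
$f{\left(b,A \right)} = -8 + \frac{2}{A}$ ($f{\left(b,A \right)} = -8 + \frac{b - \left(-4 + b\right)}{A + A} = -8 + \frac{4}{2 A} = -8 + 4 \frac{1}{2 A} = -8 + \frac{2}{A}$)
$V f{\left(- \frac{2}{-26} + \frac{7}{3},\left(-1\right) \left(-21\right) \right)} = - 27 \left(-8 + \frac{2}{\left(-1\right) \left(-21\right)}\right) = - 27 \left(-8 + \frac{2}{21}\right) = \left(-27\right) \left(- \frac{166}{21}\right) = \frac{1494}{7}$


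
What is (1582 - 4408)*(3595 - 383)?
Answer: -9077112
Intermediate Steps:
(1582 - 4408)*(3595 - 383) = -2826*3212 = -9077112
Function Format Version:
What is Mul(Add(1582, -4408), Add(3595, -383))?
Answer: -9077112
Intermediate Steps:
Mul(Add(1582, -4408), Add(3595, -383)) = Mul(-2826, 3212) = -9077112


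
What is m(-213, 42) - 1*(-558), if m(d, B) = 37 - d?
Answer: 808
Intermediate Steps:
m(-213, 42) - 1*(-558) = (37 - 1*(-213)) - 1*(-558) = (37 + 213) + 558 = 250 + 558 = 808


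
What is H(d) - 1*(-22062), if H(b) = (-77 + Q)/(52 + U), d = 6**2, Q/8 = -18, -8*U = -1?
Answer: 9198086/417 ≈ 22058.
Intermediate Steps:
U = 1/8 (U = -1/8*(-1) = 1/8 ≈ 0.12500)
Q = -144 (Q = 8*(-18) = -144)
d = 36
H(b) = -1768/417 (H(b) = (-77 - 144)/(52 + 1/8) = -221/417/8 = -221*8/417 = -1768/417)
H(d) - 1*(-22062) = -1768/417 - 1*(-22062) = -1768/417 + 22062 = 9198086/417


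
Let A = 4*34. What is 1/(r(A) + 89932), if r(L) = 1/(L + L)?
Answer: 272/24461505 ≈ 1.1120e-5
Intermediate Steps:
A = 136
r(L) = 1/(2*L)
1/(r(A) + 89932) = 1/((½)/136 + 89932) = 1/((½)*(1/136) + 89932) = 1/(1/272 + 89932) = 1/(24461505/272) = 272/24461505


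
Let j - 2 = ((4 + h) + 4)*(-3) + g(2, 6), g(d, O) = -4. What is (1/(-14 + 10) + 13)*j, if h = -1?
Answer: -1173/4 ≈ -293.25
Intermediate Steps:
j = -23 (j = 2 + (((4 - 1) + 4)*(-3) - 4) = 2 + ((3 + 4)*(-3) - 4) = 2 + (7*(-3) - 4) = 2 + (-21 - 4) = 2 - 25 = -23)
(1/(-14 + 10) + 13)*j = (1/(-14 + 10) + 13)*(-23) = (1/(-4) + 13)*(-23) = (-1/4 + 13)*(-23) = (51/4)*(-23) = -1173/4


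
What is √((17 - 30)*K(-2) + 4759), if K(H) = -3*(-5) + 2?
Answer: √4538 ≈ 67.365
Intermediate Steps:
K(H) = 17 (K(H) = 15 + 2 = 17)
√((17 - 30)*K(-2) + 4759) = √((17 - 30)*17 + 4759) = √(-13*17 + 4759) = √(-221 + 4759) = √4538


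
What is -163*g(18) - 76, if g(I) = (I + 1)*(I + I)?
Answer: -111568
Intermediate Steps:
g(I) = 2*I*(1 + I) (g(I) = (1 + I)*(2*I) = 2*I*(1 + I))
-163*g(18) - 76 = -326*18*(1 + 18) - 76 = -326*18*19 - 76 = -163*684 - 76 = -111492 - 76 = -111568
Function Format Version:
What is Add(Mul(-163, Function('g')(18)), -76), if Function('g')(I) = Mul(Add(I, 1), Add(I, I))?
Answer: -111568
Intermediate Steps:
Function('g')(I) = Mul(2, I, Add(1, I)) (Function('g')(I) = Mul(Add(1, I), Mul(2, I)) = Mul(2, I, Add(1, I)))
Add(Mul(-163, Function('g')(18)), -76) = Add(Mul(-163, Mul(2, 18, Add(1, 18))), -76) = Add(Mul(-163, Mul(2, 18, 19)), -76) = Add(Mul(-163, 684), -76) = Add(-111492, -76) = -111568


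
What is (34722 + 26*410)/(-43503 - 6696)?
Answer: -45382/50199 ≈ -0.90404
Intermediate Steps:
(34722 + 26*410)/(-43503 - 6696) = (34722 + 10660)/(-50199) = 45382*(-1/50199) = -45382/50199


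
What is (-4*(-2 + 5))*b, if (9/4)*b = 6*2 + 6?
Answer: -96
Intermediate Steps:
b = 8 (b = 4*(6*2 + 6)/9 = 4*(12 + 6)/9 = (4/9)*18 = 8)
(-4*(-2 + 5))*b = -4*(-2 + 5)*8 = -4*3*8 = -12*8 = -96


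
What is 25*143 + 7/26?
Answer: 92957/26 ≈ 3575.3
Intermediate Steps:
25*143 + 7/26 = 3575 + 7*(1/26) = 3575 + 7/26 = 92957/26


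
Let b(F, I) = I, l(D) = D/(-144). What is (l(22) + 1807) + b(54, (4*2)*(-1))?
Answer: 129517/72 ≈ 1798.8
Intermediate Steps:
l(D) = -D/144 (l(D) = D*(-1/144) = -D/144)
(l(22) + 1807) + b(54, (4*2)*(-1)) = (-1/144*22 + 1807) + (4*2)*(-1) = (-11/72 + 1807) + 8*(-1) = 130093/72 - 8 = 129517/72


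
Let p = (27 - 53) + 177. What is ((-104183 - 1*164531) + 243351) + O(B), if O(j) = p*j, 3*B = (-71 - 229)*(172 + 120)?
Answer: -4434563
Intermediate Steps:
B = -29200 (B = ((-71 - 229)*(172 + 120))/3 = (-300*292)/3 = (1/3)*(-87600) = -29200)
p = 151 (p = -26 + 177 = 151)
O(j) = 151*j
((-104183 - 1*164531) + 243351) + O(B) = ((-104183 - 1*164531) + 243351) + 151*(-29200) = ((-104183 - 164531) + 243351) - 4409200 = (-268714 + 243351) - 4409200 = -25363 - 4409200 = -4434563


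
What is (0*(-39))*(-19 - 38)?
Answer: 0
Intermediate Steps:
(0*(-39))*(-19 - 38) = 0*(-57) = 0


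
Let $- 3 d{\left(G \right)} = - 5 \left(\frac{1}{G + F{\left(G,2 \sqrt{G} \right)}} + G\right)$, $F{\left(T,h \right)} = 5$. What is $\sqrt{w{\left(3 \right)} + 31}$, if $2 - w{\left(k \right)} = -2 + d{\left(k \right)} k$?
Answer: $\frac{\sqrt{310}}{4} \approx 4.4017$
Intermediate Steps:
$d{\left(G \right)} = \frac{5 G}{3} + \frac{5}{3 \left(5 + G\right)}$ ($d{\left(G \right)} = - \frac{\left(-5\right) \left(\frac{1}{G + 5} + G\right)}{3} = - \frac{\left(-5\right) \left(\frac{1}{5 + G} + G\right)}{3} = - \frac{\left(-5\right) \left(G + \frac{1}{5 + G}\right)}{3} = - \frac{- 5 G - \frac{5}{5 + G}}{3} = \frac{5 G}{3} + \frac{5}{3 \left(5 + G\right)}$)
$w{\left(k \right)} = 4 - \frac{5 k \left(1 + k^{2} + 5 k\right)}{3 \left(5 + k\right)}$ ($w{\left(k \right)} = 2 - \left(-2 + \frac{5 \left(1 + k^{2} + 5 k\right)}{3 \left(5 + k\right)} k\right) = 2 - \left(-2 + \frac{5 k \left(1 + k^{2} + 5 k\right)}{3 \left(5 + k\right)}\right) = 4 - \frac{5 k \left(1 + k^{2} + 5 k\right)}{3 \left(5 + k\right)}$)
$\sqrt{w{\left(3 \right)} + 31} = \sqrt{\frac{60 - 25 \cdot 3^{2} - 5 \cdot 3^{3} + 7 \cdot 3}{3 \left(5 + 3\right)} + 31} = \sqrt{\frac{60 - 225 - 135 + 21}{3 \cdot 8} + 31} = \sqrt{\frac{1}{3} \cdot \frac{1}{8} \left(60 - 225 - 135 + 21\right) + 31} = \sqrt{\frac{1}{3} \cdot \frac{1}{8} \left(-279\right) + 31} = \sqrt{- \frac{93}{8} + 31} = \sqrt{\frac{155}{8}} = \frac{\sqrt{310}}{4}$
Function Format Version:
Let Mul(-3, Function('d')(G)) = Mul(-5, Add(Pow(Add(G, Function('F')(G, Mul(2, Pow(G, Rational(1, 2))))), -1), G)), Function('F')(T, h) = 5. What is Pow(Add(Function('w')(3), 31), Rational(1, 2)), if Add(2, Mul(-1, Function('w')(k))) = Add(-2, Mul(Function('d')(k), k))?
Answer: Mul(Rational(1, 4), Pow(310, Rational(1, 2))) ≈ 4.4017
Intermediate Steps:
Function('d')(G) = Add(Mul(Rational(5, 3), G), Mul(Rational(5, 3), Pow(Add(5, G), -1))) (Function('d')(G) = Mul(Rational(-1, 3), Mul(-5, Add(Pow(Add(G, 5), -1), G))) = Mul(Rational(-1, 3), Mul(-5, Add(Pow(Add(5, G), -1), G))) = Mul(Rational(-1, 3), Mul(-5, Add(G, Pow(Add(5, G), -1)))) = Mul(Rational(-1, 3), Add(Mul(-5, G), Mul(-5, Pow(Add(5, G), -1)))) = Add(Mul(Rational(5, 3), G), Mul(Rational(5, 3), Pow(Add(5, G), -1))))
Function('w')(k) = Add(4, Mul(Rational(-5, 3), k, Pow(Add(5, k), -1), Add(1, Pow(k, 2), Mul(5, k)))) (Function('w')(k) = Add(2, Mul(-1, Add(-2, Mul(Mul(Rational(5, 3), Pow(Add(5, k), -1), Add(1, Pow(k, 2), Mul(5, k))), k)))) = Add(2, Mul(-1, Add(-2, Mul(Rational(5, 3), k, Pow(Add(5, k), -1), Add(1, Pow(k, 2), Mul(5, k)))))) = Add(2, Add(2, Mul(Rational(-5, 3), k, Pow(Add(5, k), -1), Add(1, Pow(k, 2), Mul(5, k))))) = Add(4, Mul(Rational(-5, 3), k, Pow(Add(5, k), -1), Add(1, Pow(k, 2), Mul(5, k)))))
Pow(Add(Function('w')(3), 31), Rational(1, 2)) = Pow(Add(Mul(Rational(1, 3), Pow(Add(5, 3), -1), Add(60, Mul(-25, Pow(3, 2)), Mul(-5, Pow(3, 3)), Mul(7, 3))), 31), Rational(1, 2)) = Pow(Add(Mul(Rational(1, 3), Pow(8, -1), Add(60, Mul(-25, 9), Mul(-5, 27), 21)), 31), Rational(1, 2)) = Pow(Add(Mul(Rational(1, 3), Rational(1, 8), Add(60, -225, -135, 21)), 31), Rational(1, 2)) = Pow(Add(Mul(Rational(1, 3), Rational(1, 8), -279), 31), Rational(1, 2)) = Pow(Add(Rational(-93, 8), 31), Rational(1, 2)) = Pow(Rational(155, 8), Rational(1, 2)) = Mul(Rational(1, 4), Pow(310, Rational(1, 2)))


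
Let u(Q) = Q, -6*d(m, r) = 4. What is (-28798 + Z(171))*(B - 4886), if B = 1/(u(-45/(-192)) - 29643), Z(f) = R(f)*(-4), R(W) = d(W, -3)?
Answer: 800747377174156/5691411 ≈ 1.4069e+8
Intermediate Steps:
d(m, r) = -⅔ (d(m, r) = -⅙*4 = -⅔)
R(W) = -⅔
Z(f) = 8/3 (Z(f) = -⅔*(-4) = 8/3)
B = -64/1897137 (B = 1/(-45/(-192) - 29643) = 1/(-45*(-1/192) - 29643) = 1/(15/64 - 29643) = 1/(-1897137/64) = -64/1897137 ≈ -3.3735e-5)
(-28798 + Z(171))*(B - 4886) = (-28798 + 8/3)*(-64/1897137 - 4886) = -86386/3*(-9269411446/1897137) = 800747377174156/5691411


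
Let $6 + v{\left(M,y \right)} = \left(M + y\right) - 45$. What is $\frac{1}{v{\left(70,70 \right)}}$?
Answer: $\frac{1}{89} \approx 0.011236$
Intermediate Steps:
$v{\left(M,y \right)} = -51 + M + y$ ($v{\left(M,y \right)} = -6 - \left(45 - M - y\right) = -6 + \left(-45 + M + y\right) = -51 + M + y$)
$\frac{1}{v{\left(70,70 \right)}} = \frac{1}{-51 + 70 + 70} = \frac{1}{89}$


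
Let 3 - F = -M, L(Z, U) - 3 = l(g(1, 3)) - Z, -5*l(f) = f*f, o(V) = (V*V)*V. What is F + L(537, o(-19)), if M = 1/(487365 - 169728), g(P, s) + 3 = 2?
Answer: -843643867/1588185 ≈ -531.20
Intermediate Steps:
o(V) = V³ (o(V) = V²*V = V³)
g(P, s) = -1 (g(P, s) = -3 + 2 = -1)
M = 1/317637 ≈ 3.1482e-6
l(f) = -f²/5 (l(f) = -f*f/5 = -f²/5)
L(Z, U) = 14/5 - Z (L(Z, U) = 3 + (-⅕*(-1)² - Z) = 3 + (-⅕*1 - Z) = 3 + (-⅕ - Z) = 14/5 - Z)
F = 952912/317637 (F = 3 - (-1)/317637 = 3 - 1*(-1/317637) = 3 + 1/317637 = 952912/317637 ≈ 3.0000)
F + L(537, o(-19)) = 952912/317637 + (14/5 - 1*537) = 952912/317637 + (14/5 - 537) = 952912/317637 - 2671/5 = -843643867/1588185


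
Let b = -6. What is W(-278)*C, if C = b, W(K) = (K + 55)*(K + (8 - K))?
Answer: 10704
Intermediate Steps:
W(K) = 440 + 8*K (W(K) = (55 + K)*8 = 440 + 8*K)
C = -6
W(-278)*C = (440 + 8*(-278))*(-6) = (440 - 2224)*(-6) = -1784*(-6) = 10704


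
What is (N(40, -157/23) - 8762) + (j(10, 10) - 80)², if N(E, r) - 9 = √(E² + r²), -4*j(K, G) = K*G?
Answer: 2272 + √871049/23 ≈ 2312.6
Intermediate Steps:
j(K, G) = -G*K/4 (j(K, G) = -K*G/4 = -G*K/4)
N(E, r) = 9 + √(E² + r²)
(N(40, -157/23) - 8762) + (j(10, 10) - 80)² = ((9 + √(40² + (-157/23)²)) - 8762) + (-¼*10*10 - 80)² = ((9 + √(1600 + (-157*1/23)²)) - 8762) + (-25 - 80)² = ((9 + √(1600 + (-157/23)²)) - 8762) + (-105)² = ((9 + √(1600 + 24649/529)) - 8762) + 11025 = ((9 + √(871049/529)) - 8762) + 11025 = ((9 + √871049/23) - 8762) + 11025 = (-8753 + √871049/23) + 11025 = 2272 + √871049/23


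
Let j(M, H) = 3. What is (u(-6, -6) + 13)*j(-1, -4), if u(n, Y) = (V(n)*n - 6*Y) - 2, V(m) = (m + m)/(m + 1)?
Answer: 489/5 ≈ 97.800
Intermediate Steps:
V(m) = 2*m/(1 + m) (V(m) = (2*m)/(1 + m) = 2*m/(1 + m))
u(n, Y) = -2 - 6*Y + 2*n²/(1 + n) (u(n, Y) = ((2*n/(1 + n))*n - 6*Y) - 2 = (2*n²/(1 + n) - 6*Y) - 2 = (-6*Y + 2*n²/(1 + n)) - 2 = -2 - 6*Y + 2*n²/(1 + n))
(u(-6, -6) + 13)*j(-1, -4) = (2*((-6)² - (1 - 6)*(1 + 3*(-6)))/(1 - 6) + 13)*3 = (2*(36 - 1*(-5)*(1 - 18))/(-5) + 13)*3 = (2*(-⅕)*(36 - 1*(-5)*(-17)) + 13)*3 = (2*(-⅕)*(36 - 85) + 13)*3 = (2*(-⅕)*(-49) + 13)*3 = (98/5 + 13)*3 = (163/5)*3 = 489/5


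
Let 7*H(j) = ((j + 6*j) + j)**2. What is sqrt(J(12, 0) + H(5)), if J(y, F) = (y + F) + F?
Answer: 2*sqrt(2947)/7 ≈ 15.510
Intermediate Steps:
J(y, F) = y + 2*F (J(y, F) = (F + y) + F = y + 2*F)
H(j) = 64*j**2/7 (H(j) = ((j + 6*j) + j)**2/7 = (7*j + j)**2/7 = (8*j)**2/7 = (64*j**2)/7 = 64*j**2/7)
sqrt(J(12, 0) + H(5)) = sqrt((12 + 2*0) + (64/7)*5**2) = sqrt((12 + 0) + (64/7)*25) = sqrt(12 + 1600/7) = sqrt(1684/7) = 2*sqrt(2947)/7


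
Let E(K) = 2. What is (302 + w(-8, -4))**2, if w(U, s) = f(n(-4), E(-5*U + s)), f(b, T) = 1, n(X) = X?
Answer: 91809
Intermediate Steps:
w(U, s) = 1
(302 + w(-8, -4))**2 = (302 + 1)**2 = 303**2 = 91809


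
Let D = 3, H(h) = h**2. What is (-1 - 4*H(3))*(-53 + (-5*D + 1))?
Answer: 2479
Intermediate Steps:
(-1 - 4*H(3))*(-53 + (-5*D + 1)) = (-1 - 4*3**2)*(-53 + (-5*3 + 1)) = (-1 - 4*9)*(-53 + (-15 + 1)) = (-1 - 36)*(-53 - 14) = -37*(-67) = 2479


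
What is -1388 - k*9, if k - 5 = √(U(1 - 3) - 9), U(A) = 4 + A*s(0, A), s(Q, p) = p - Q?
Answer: -1433 - 9*I ≈ -1433.0 - 9.0*I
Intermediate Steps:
U(A) = 4 + A² (U(A) = 4 + A*(A - 1*0) = 4 + A*(A + 0) = 4 + A*A = 4 + A²)
k = 5 + I (k = 5 + √((4 + (1 - 3)²) - 9) = 5 + √((4 + (-2)²) - 9) = 5 + √((4 + 4) - 9) = 5 + √(8 - 9) = 5 + √(-1) = 5 + I ≈ 5.0 + 1.0*I)
-1388 - k*9 = -1388 - (5 + I)*9 = -1388 - (45 + 9*I) = -1388 + (-45 - 9*I) = -1433 - 9*I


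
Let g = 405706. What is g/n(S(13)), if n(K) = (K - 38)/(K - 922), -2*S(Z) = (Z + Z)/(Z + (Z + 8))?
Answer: 12723345866/1305 ≈ 9.7497e+6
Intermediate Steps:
S(Z) = -Z/(8 + 2*Z) (S(Z) = -(Z + Z)/(2*(Z + (Z + 8))) = -2*Z/(2*(Z + (8 + Z))) = -2*Z/(2*(8 + 2*Z)) = -Z/(8 + 2*Z))
n(K) = (-38 + K)/(-922 + K)
g/n(S(13)) = 405706/(((-38 - 1*13/(8 + 2*13))/(-922 - 1*13/(8 + 2*13)))) = 405706/(((-38 - 1*13/(8 + 26))/(-922 - 1*13/(8 + 26)))) = 405706/(((-38 - 1*13/34)/(-922 - 1*13/34))) = 405706/(((-38 - 1*13*1/34)/(-922 - 1*13*1/34))) = 405706/(((-38 - 13/34)/(-922 - 13/34))) = 405706/((-1305/34/(-31361/34))) = 405706/((-34/31361*(-1305/34))) = 405706/(1305/31361) = 405706*(31361/1305) = 12723345866/1305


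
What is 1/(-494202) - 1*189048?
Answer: -93427899697/494202 ≈ -1.8905e+5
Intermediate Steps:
1/(-494202) - 1*189048 = -1/494202 - 189048 = -93427899697/494202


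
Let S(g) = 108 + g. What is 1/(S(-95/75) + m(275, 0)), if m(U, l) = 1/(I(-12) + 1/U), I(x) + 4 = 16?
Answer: 49515/5289026 ≈ 0.0093618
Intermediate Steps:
I(x) = 12 (I(x) = -4 + 16 = 12)
m(U, l) = 1/(12 + 1/U)
1/(S(-95/75) + m(275, 0)) = 1/((108 - 95/75) + 275/(1 + 12*275)) = 1/((108 - 95*1/75) + 275/(1 + 3300)) = 1/((108 - 19/15) + 275/3301) = 1/(1601/15 + 275*(1/3301)) = 1/(1601/15 + 275/3301) = 1/(5289026/49515) = 49515/5289026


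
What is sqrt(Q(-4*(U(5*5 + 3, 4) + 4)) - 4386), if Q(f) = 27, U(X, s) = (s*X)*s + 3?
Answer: I*sqrt(4359) ≈ 66.023*I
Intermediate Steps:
U(X, s) = 3 + X*s**2 (U(X, s) = (X*s)*s + 3 = X*s**2 + 3 = 3 + X*s**2)
sqrt(Q(-4*(U(5*5 + 3, 4) + 4)) - 4386) = sqrt(27 - 4386) = sqrt(-4359) = I*sqrt(4359)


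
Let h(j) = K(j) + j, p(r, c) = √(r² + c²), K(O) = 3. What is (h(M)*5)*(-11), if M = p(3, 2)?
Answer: -165 - 55*√13 ≈ -363.31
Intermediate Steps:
p(r, c) = √(c² + r²)
M = √13 (M = √(2² + 3²) = √(4 + 9) = √13 ≈ 3.6056)
h(j) = 3 + j
(h(M)*5)*(-11) = ((3 + √13)*5)*(-11) = (15 + 5*√13)*(-11) = -165 - 55*√13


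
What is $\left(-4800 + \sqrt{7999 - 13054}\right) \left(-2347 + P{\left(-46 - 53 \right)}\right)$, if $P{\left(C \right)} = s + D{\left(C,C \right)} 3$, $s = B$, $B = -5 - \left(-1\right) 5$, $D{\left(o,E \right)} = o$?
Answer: $12691200 - 2644 i \sqrt{5055} \approx 1.2691 \cdot 10^{7} - 1.8798 \cdot 10^{5} i$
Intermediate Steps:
$B = 0$ ($B = -5 - -5 = -5 + 5 = 0$)
$s = 0$
$P{\left(C \right)} = 3 C$ ($P{\left(C \right)} = 0 + C 3 = 0 + 3 C = 3 C$)
$\left(-4800 + \sqrt{7999 - 13054}\right) \left(-2347 + P{\left(-46 - 53 \right)}\right) = \left(-4800 + \sqrt{7999 - 13054}\right) \left(-2347 + 3 \left(-46 - 53\right)\right) = \left(-4800 + \sqrt{-5055}\right) \left(-2347 + 3 \left(-99\right)\right) = \left(-4800 + i \sqrt{5055}\right) \left(-2347 - 297\right) = \left(-4800 + i \sqrt{5055}\right) \left(-2644\right) = 12691200 - 2644 i \sqrt{5055}$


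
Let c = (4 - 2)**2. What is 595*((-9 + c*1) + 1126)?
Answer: 666995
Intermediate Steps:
c = 4 (c = 2**2 = 4)
595*((-9 + c*1) + 1126) = 595*((-9 + 4*1) + 1126) = 595*((-9 + 4) + 1126) = 595*(-5 + 1126) = 595*1121 = 666995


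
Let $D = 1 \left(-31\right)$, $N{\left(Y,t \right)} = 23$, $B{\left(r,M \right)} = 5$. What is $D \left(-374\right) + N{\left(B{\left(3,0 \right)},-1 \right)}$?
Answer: $11617$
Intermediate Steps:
$D = -31$
$D \left(-374\right) + N{\left(B{\left(3,0 \right)},-1 \right)} = \left(-31\right) \left(-374\right) + 23 = 11594 + 23 = 11617$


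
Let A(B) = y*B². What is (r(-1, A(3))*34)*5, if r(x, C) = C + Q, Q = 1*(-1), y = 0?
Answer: -170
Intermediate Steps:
Q = -1
A(B) = 0 (A(B) = 0*B² = 0)
r(x, C) = -1 + C (r(x, C) = C - 1 = -1 + C)
(r(-1, A(3))*34)*5 = ((-1 + 0)*34)*5 = -1*34*5 = -34*5 = -170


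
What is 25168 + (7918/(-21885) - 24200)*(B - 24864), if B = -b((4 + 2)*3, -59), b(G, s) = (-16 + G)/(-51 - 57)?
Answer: 71113328756801/118179 ≈ 6.0174e+8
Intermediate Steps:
b(G, s) = 4/27 - G/108 (b(G, s) = (-16 + G)/(-108) = (-16 + G)*(-1/108) = 4/27 - G/108)
B = 1/54 (B = -(4/27 - (4 + 2)*3/108) = -(4/27 - 3/18) = -(4/27 - 1/108*18) = -(4/27 - ⅙) = -1*(-1/54) = 1/54 ≈ 0.018519)
25168 + (7918/(-21885) - 24200)*(B - 24864) = 25168 + (7918/(-21885) - 24200)*(1/54 - 24864) = 25168 + (7918*(-1/21885) - 24200)*(-1342655/54) = 25168 + (-7918/21885 - 24200)*(-1342655/54) = 25168 - 529624918/21885*(-1342655/54) = 25168 + 71110354427729/118179 = 71113328756801/118179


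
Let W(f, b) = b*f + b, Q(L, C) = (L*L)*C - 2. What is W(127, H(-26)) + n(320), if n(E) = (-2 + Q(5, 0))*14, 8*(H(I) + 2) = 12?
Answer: -120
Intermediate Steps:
Q(L, C) = -2 + C*L**2 (Q(L, C) = L**2*C - 2 = C*L**2 - 2 = -2 + C*L**2)
H(I) = -1/2 (H(I) = -2 + (1/8)*12 = -2 + 3/2 = -1/2)
W(f, b) = b + b*f
n(E) = -56 (n(E) = (-2 + (-2 + 0*5**2))*14 = (-2 + (-2 + 0*25))*14 = (-2 + (-2 + 0))*14 = (-2 - 2)*14 = -4*14 = -56)
W(127, H(-26)) + n(320) = -(1 + 127)/2 - 56 = -1/2*128 - 56 = -64 - 56 = -120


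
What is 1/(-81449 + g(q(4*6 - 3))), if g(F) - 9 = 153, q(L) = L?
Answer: -1/81287 ≈ -1.2302e-5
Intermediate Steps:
g(F) = 162 (g(F) = 9 + 153 = 162)
1/(-81449 + g(q(4*6 - 3))) = 1/(-81449 + 162) = 1/(-81287) = -1/81287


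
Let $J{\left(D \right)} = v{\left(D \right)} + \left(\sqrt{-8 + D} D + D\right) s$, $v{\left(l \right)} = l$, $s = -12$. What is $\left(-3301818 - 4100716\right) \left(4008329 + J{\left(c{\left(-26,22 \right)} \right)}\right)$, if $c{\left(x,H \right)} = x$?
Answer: $-29673908830410 - 2309590608 i \sqrt{34} \approx -2.9674 \cdot 10^{13} - 1.3467 \cdot 10^{10} i$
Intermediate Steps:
$J{\left(D \right)} = - 11 D - 12 D \sqrt{-8 + D}$ ($J{\left(D \right)} = D + \left(\sqrt{-8 + D} D + D\right) \left(-12\right) = D + \left(D \sqrt{-8 + D} + D\right) \left(-12\right) = D + \left(D + D \sqrt{-8 + D}\right) \left(-12\right) = D - \left(12 D + 12 D \sqrt{-8 + D}\right) = - 11 D - 12 D \sqrt{-8 + D}$)
$\left(-3301818 - 4100716\right) \left(4008329 + J{\left(c{\left(-26,22 \right)} \right)}\right) = \left(-3301818 - 4100716\right) \left(4008329 - 26 \left(-11 - 12 \sqrt{-8 - 26}\right)\right) = - 7402534 \left(4008329 - 26 \left(-11 - 12 \sqrt{-34}\right)\right) = - 7402534 \left(4008329 - 26 \left(-11 - 12 i \sqrt{34}\right)\right) = - 7402534 \left(4008329 + \left(286 + 312 i \sqrt{34}\right)\right) = - 7402534 \left(4008615 + 312 i \sqrt{34}\right) = -29673908830410 - 2309590608 i \sqrt{34}$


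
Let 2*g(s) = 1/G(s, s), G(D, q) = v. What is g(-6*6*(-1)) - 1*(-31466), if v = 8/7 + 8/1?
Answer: 4027655/128 ≈ 31466.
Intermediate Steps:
v = 64/7 (v = 8*(⅐) + 8*1 = 8/7 + 8 = 64/7 ≈ 9.1429)
G(D, q) = 64/7
g(s) = 7/128 (g(s) = 1/(2*(64/7)) = (½)*(7/64) = 7/128)
g(-6*6*(-1)) - 1*(-31466) = 7/128 - 1*(-31466) = 7/128 + 31466 = 4027655/128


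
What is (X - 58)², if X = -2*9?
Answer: 5776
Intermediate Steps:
X = -18
(X - 58)² = (-18 - 58)² = (-76)² = 5776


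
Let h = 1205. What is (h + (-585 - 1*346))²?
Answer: 75076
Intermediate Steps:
(h + (-585 - 1*346))² = (1205 + (-585 - 1*346))² = (1205 + (-585 - 346))² = (1205 - 931)² = 274² = 75076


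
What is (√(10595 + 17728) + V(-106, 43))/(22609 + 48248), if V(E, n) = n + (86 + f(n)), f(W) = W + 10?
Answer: 182/70857 + √3147/23619 ≈ 0.0049437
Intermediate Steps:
f(W) = 10 + W
V(E, n) = 96 + 2*n (V(E, n) = n + (86 + (10 + n)) = n + (96 + n) = 96 + 2*n)
(√(10595 + 17728) + V(-106, 43))/(22609 + 48248) = (√(10595 + 17728) + (96 + 2*43))/(22609 + 48248) = (√28323 + (96 + 86))/70857 = (3*√3147 + 182)*(1/70857) = (182 + 3*√3147)*(1/70857) = 182/70857 + √3147/23619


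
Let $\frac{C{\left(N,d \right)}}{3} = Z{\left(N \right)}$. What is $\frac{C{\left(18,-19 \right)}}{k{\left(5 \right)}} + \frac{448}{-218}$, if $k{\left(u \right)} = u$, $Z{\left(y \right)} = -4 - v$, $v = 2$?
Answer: $- \frac{3082}{545} \approx -5.655$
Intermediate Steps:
$Z{\left(y \right)} = -6$ ($Z{\left(y \right)} = -4 - 2 = -6$)
$C{\left(N,d \right)} = -18$ ($C{\left(N,d \right)} = 3 \left(-6\right) = -18$)
$\frac{C{\left(18,-19 \right)}}{k{\left(5 \right)}} + \frac{448}{-218} = - \frac{18}{5} + \frac{448}{-218} = \left(-18\right) \frac{1}{5} + 448 \left(- \frac{1}{218}\right) = - \frac{18}{5} - \frac{224}{109} = - \frac{3082}{545}$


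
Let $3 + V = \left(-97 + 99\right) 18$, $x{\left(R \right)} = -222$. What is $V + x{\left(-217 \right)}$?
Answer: $-189$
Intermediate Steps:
$V = 33$ ($V = -3 + \left(-97 + 99\right) 18 = -3 + 2 \cdot 18 = -3 + 36 = 33$)
$V + x{\left(-217 \right)} = 33 - 222 = -189$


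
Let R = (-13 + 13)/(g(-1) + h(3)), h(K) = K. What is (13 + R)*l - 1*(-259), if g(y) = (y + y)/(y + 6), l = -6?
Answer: 181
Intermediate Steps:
g(y) = 2*y/(6 + y) (g(y) = (2*y)/(6 + y) = 2*y/(6 + y))
R = 0 (R = (-13 + 13)/(2*(-1)/(6 - 1) + 3) = 0/(2*(-1)/5 + 3) = 0/(2*(-1)*(⅕) + 3) = 0/(-⅖ + 3) = 0/(13/5) = 0*(5/13) = 0)
(13 + R)*l - 1*(-259) = (13 + 0)*(-6) - 1*(-259) = 13*(-6) + 259 = -78 + 259 = 181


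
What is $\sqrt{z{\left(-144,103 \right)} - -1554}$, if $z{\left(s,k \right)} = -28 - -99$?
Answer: $5 \sqrt{65} \approx 40.311$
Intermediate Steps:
$z{\left(s,k \right)} = 71$ ($z{\left(s,k \right)} = -28 + 99 = 71$)
$\sqrt{z{\left(-144,103 \right)} - -1554} = \sqrt{71 - -1554} = \sqrt{71 + 1554} = \sqrt{1625} = 5 \sqrt{65}$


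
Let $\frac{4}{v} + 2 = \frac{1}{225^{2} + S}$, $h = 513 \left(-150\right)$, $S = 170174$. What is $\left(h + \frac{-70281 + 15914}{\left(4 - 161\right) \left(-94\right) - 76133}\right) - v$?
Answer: $- \frac{2085498857122651}{27103015875} \approx -76947.0$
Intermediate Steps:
$h = -76950$
$v = - \frac{883196}{441597}$ ($v = \frac{4}{-2 + \frac{1}{225^{2} + 170174}} = \frac{4}{-2 + \frac{1}{50625 + 170174}} = \frac{4}{-2 + \frac{1}{220799}} = \frac{4}{- \frac{441597}{220799}} = 4 \left(- \frac{220799}{441597}\right) = - \frac{883196}{441597} \approx -2.0$)
$\left(h + \frac{-70281 + 15914}{\left(4 - 161\right) \left(-94\right) - 76133}\right) - v = \left(-76950 + \frac{-70281 + 15914}{\left(4 - 161\right) \left(-94\right) - 76133}\right) - - \frac{883196}{441597} = \left(-76950 - \frac{54367}{\left(-157\right) \left(-94\right) - 76133}\right) + \frac{883196}{441597} = \left(-76950 - \frac{54367}{14758 - 76133}\right) + \frac{883196}{441597} = \left(-76950 - \frac{54367}{-61375}\right) + \frac{883196}{441597} = \left(-76950 - - \frac{54367}{61375}\right) + \frac{883196}{441597} = \left(-76950 + \frac{54367}{61375}\right) + \frac{883196}{441597} = - \frac{4722751883}{61375} + \frac{883196}{441597} = - \frac{2085498857122651}{27103015875}$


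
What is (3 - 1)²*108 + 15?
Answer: 447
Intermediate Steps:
(3 - 1)²*108 + 15 = 2²*108 + 15 = 4*108 + 15 = 432 + 15 = 447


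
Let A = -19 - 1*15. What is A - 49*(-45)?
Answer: 2171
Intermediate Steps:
A = -34 (A = -19 - 15 = -34)
A - 49*(-45) = -34 - 49*(-45) = -34 + 2205 = 2171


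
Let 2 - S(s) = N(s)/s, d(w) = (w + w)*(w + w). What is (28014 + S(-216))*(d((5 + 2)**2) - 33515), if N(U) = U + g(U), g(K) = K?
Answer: -669842754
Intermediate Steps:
N(U) = 2*U (N(U) = U + U = 2*U)
d(w) = 4*w**2 (d(w) = (2*w)*(2*w) = 4*w**2)
S(s) = 0 (S(s) = 2 - 2*s/s = 2 - 1*2 = 2 - 2 = 0)
(28014 + S(-216))*(d((5 + 2)**2) - 33515) = (28014 + 0)*(4*((5 + 2)**2)**2 - 33515) = 28014*(4*(7**2)**2 - 33515) = 28014*(4*49**2 - 33515) = 28014*(4*2401 - 33515) = 28014*(9604 - 33515) = 28014*(-23911) = -669842754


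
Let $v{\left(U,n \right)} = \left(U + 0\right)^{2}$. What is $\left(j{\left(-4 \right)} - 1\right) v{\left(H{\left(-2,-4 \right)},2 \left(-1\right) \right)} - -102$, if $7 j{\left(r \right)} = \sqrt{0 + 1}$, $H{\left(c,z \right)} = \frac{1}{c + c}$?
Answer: $\frac{5709}{56} \approx 101.95$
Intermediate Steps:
$H{\left(c,z \right)} = \frac{1}{2 c}$
$j{\left(r \right)} = \frac{1}{7}$ ($j{\left(r \right)} = \frac{\sqrt{0 + 1}}{7} = \frac{\sqrt{1}}{7} = \frac{1}{7} \cdot 1 = \frac{1}{7}$)
$v{\left(U,n \right)} = U^{2}$
$\left(j{\left(-4 \right)} - 1\right) v{\left(H{\left(-2,-4 \right)},2 \left(-1\right) \right)} - -102 = \left(\frac{1}{7} - 1\right) \left(\frac{1}{2 \left(-2\right)}\right)^{2} - -102 = - \frac{6 \left(\frac{1}{2} \left(- \frac{1}{2}\right)\right)^{2}}{7} + 102 = - \frac{6 \left(- \frac{1}{4}\right)^{2}}{7} + 102 = \left(- \frac{6}{7}\right) \frac{1}{16} + 102 = - \frac{3}{56} + 102 = \frac{5709}{56}$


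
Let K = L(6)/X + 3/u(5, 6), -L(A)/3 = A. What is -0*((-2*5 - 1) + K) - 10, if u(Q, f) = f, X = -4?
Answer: -10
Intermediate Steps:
L(A) = -3*A
K = 5 (K = -3*6/(-4) + 3/6 = -18*(-1/4) + 3*(1/6) = 9/2 + 1/2 = 5)
-0*((-2*5 - 1) + K) - 10 = -0*((-2*5 - 1) + 5) - 10 = -0*((-10 - 1) + 5) - 10 = -0*(-11 + 5) - 10 = -0*(-6) - 10 = -8*0 - 10 = 0 - 10 = -10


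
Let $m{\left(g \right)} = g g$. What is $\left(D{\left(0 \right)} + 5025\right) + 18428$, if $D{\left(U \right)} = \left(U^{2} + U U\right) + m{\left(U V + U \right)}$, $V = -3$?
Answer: $23453$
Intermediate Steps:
$m{\left(g \right)} = g^{2}$
$D{\left(U \right)} = 6 U^{2}$ ($D{\left(U \right)} = \left(U^{2} + U U\right) + \left(U \left(-3\right) + U\right)^{2} = \left(U^{2} + U^{2}\right) + \left(- 3 U + U\right)^{2} = 2 U^{2} + \left(- 2 U\right)^{2} = 2 U^{2} + 4 U^{2} = 6 U^{2}$)
$\left(D{\left(0 \right)} + 5025\right) + 18428 = \left(6 \cdot 0^{2} + 5025\right) + 18428 = \left(6 \cdot 0 + 5025\right) + 18428 = \left(0 + 5025\right) + 18428 = 5025 + 18428 = 23453$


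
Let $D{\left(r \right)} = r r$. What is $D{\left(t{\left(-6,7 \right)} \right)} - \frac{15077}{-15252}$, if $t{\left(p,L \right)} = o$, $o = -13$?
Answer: $\frac{2592665}{15252} \approx 169.99$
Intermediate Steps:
$t{\left(p,L \right)} = -13$
$D{\left(r \right)} = r^{2}$
$D{\left(t{\left(-6,7 \right)} \right)} - \frac{15077}{-15252} = \left(-13\right)^{2} - \frac{15077}{-15252} = 169 - - \frac{15077}{15252} = 169 + \frac{15077}{15252} = \frac{2592665}{15252}$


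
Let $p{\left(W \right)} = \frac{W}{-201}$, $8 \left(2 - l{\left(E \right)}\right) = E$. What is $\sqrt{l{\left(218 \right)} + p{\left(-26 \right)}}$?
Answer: $\frac{i \sqrt{4059597}}{402} \approx 5.012 i$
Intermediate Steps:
$l{\left(E \right)} = 2 - \frac{E}{8}$
$p{\left(W \right)} = - \frac{W}{201}$ ($p{\left(W \right)} = W \left(- \frac{1}{201}\right) = - \frac{W}{201}$)
$\sqrt{l{\left(218 \right)} + p{\left(-26 \right)}} = \sqrt{\left(2 - \frac{109}{4}\right) - - \frac{26}{201}} = \sqrt{\left(2 - \frac{109}{4}\right) + \frac{26}{201}} = \sqrt{- \frac{101}{4} + \frac{26}{201}} = \sqrt{- \frac{20197}{804}} = \frac{i \sqrt{4059597}}{402}$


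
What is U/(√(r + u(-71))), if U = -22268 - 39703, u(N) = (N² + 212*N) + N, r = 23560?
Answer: -61971*√13478/13478 ≈ -533.80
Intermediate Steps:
u(N) = N² + 213*N
U = -61971
U/(√(r + u(-71))) = -61971/√(23560 - 71*(213 - 71)) = -61971/√(23560 - 71*142) = -61971/√(23560 - 10082) = -61971*√13478/13478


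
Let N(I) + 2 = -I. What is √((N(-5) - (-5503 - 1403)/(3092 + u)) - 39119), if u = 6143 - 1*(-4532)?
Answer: 9*I*√10169508518/4589 ≈ 197.78*I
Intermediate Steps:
u = 10675 (u = 6143 + 4532 = 10675)
N(I) = -2 - I
√((N(-5) - (-5503 - 1403)/(3092 + u)) - 39119) = √(((-2 - 1*(-5)) - (-5503 - 1403)/(3092 + 10675)) - 39119) = √(((-2 + 5) - (-6906)/13767) - 39119) = √((3 - (-6906)/13767) - 39119) = √((3 - 1*(-2302/4589)) - 39119) = √((3 + 2302/4589) - 39119) = √(16069/4589 - 39119) = √(-179501022/4589) = 9*I*√10169508518/4589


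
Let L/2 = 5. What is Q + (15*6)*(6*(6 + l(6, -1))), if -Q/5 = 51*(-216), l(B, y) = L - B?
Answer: 60480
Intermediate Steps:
L = 10 (L = 2*5 = 10)
l(B, y) = 10 - B
Q = 55080 (Q = -255*(-216) = -5*(-11016) = 55080)
Q + (15*6)*(6*(6 + l(6, -1))) = 55080 + (15*6)*(6*(6 + (10 - 1*6))) = 55080 + 90*(6*(6 + (10 - 6))) = 55080 + 90*(6*(6 + 4)) = 55080 + 90*(6*10) = 55080 + 90*60 = 55080 + 5400 = 60480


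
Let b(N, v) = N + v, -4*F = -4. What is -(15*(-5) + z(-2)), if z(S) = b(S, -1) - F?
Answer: 79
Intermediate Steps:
F = 1 (F = -¼*(-4) = 1)
z(S) = -2 + S (z(S) = (S - 1) - 1*1 = (-1 + S) - 1 = -2 + S)
-(15*(-5) + z(-2)) = -(15*(-5) + (-2 - 2)) = -(-75 - 4) = -1*(-79) = 79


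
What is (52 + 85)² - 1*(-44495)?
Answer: 63264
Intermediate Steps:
(52 + 85)² - 1*(-44495) = 137² + 44495 = 18769 + 44495 = 63264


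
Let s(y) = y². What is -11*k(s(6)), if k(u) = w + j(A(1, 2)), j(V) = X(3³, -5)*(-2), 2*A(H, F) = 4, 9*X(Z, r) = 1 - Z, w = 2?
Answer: -770/9 ≈ -85.556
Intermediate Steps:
X(Z, r) = ⅑ - Z/9 (X(Z, r) = (1 - Z)/9 = ⅑ - Z/9)
A(H, F) = 2 (A(H, F) = (½)*4 = 2)
j(V) = 52/9 (j(V) = (⅑ - ⅑*3³)*(-2) = (⅑ - ⅑*27)*(-2) = (⅑ - 3)*(-2) = -26/9*(-2) = 52/9)
k(u) = 70/9 (k(u) = 2 + 52/9 = 70/9)
-11*k(s(6)) = -11*70/9 = -770/9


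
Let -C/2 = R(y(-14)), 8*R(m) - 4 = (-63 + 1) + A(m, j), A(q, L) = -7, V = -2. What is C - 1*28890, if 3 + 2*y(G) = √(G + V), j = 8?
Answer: -115495/4 ≈ -28874.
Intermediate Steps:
y(G) = -3/2 + √(-2 + G)/2 (y(G) = -3/2 + √(G - 2)/2 = -3/2 + √(-2 + G)/2)
R(m) = -65/8 (R(m) = ½ + ((-63 + 1) - 7)/8 = ½ + (-62 - 7)/8 = ½ + (⅛)*(-69) = ½ - 69/8 = -65/8)
C = 65/4 (C = -2*(-65/8) = 65/4 ≈ 16.250)
C - 1*28890 = 65/4 - 1*28890 = 65/4 - 28890 = -115495/4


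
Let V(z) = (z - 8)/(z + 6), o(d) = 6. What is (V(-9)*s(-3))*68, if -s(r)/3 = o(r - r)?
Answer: -6936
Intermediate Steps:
s(r) = -18 (s(r) = -3*6 = -18)
V(z) = (-8 + z)/(6 + z)
(V(-9)*s(-3))*68 = (((-8 - 9)/(6 - 9))*(-18))*68 = ((-17/(-3))*(-18))*68 = (-⅓*(-17)*(-18))*68 = ((17/3)*(-18))*68 = -102*68 = -6936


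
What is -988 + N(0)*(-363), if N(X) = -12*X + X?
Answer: -988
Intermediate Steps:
N(X) = -11*X
-988 + N(0)*(-363) = -988 - 11*0*(-363) = -988 + 0*(-363) = -988 + 0 = -988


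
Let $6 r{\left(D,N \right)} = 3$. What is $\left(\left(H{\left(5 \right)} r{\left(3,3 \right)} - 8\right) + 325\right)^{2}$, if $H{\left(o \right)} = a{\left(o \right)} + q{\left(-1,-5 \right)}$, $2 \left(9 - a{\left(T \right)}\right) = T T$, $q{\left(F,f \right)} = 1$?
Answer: $\frac{1595169}{16} \approx 99698.0$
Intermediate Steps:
$a{\left(T \right)} = 9 - \frac{T^{2}}{2}$ ($a{\left(T \right)} = 9 - \frac{T T}{2} = 9 - \frac{T^{2}}{2}$)
$r{\left(D,N \right)} = \frac{1}{2}$ ($r{\left(D,N \right)} = \frac{1}{6} \cdot 3 = \frac{1}{2}$)
$H{\left(o \right)} = 10 - \frac{o^{2}}{2}$ ($H{\left(o \right)} = \left(9 - \frac{o^{2}}{2}\right) + 1 = 10 - \frac{o^{2}}{2}$)
$\left(\left(H{\left(5 \right)} r{\left(3,3 \right)} - 8\right) + 325\right)^{2} = \left(\left(\left(10 - \frac{5^{2}}{2}\right) \frac{1}{2} - 8\right) + 325\right)^{2} = \left(\left(\left(10 - \frac{25}{2}\right) \frac{1}{2} - 8\right) + 325\right)^{2} = \left(\left(\left(- \frac{5}{2}\right) \frac{1}{2} - 8\right) + 325\right)^{2} = \left(\left(- \frac{5}{4} - 8\right) + 325\right)^{2} = \left(- \frac{37}{4} + 325\right)^{2} = \left(\frac{1263}{4}\right)^{2} = \frac{1595169}{16}$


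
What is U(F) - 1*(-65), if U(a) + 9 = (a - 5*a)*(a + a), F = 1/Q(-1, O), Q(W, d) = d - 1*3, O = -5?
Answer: 447/8 ≈ 55.875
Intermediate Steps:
Q(W, d) = -3 + d (Q(W, d) = d - 3 = -3 + d)
F = -⅛ (F = 1/(-3 - 5) = 1/(-8) = -⅛ ≈ -0.12500)
U(a) = -9 - 8*a² (U(a) = -9 + (a - 5*a)*(a + a) = -9 + (-4*a)*(2*a) = -9 - 8*a²)
U(F) - 1*(-65) = (-9 - 8*(-⅛)²) - 1*(-65) = (-9 - 8*1/64) + 65 = (-9 - ⅛) + 65 = -73/8 + 65 = 447/8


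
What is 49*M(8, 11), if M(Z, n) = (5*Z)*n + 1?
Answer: 21609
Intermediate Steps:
M(Z, n) = 1 + 5*Z*n (M(Z, n) = 5*Z*n + 1 = 1 + 5*Z*n)
49*M(8, 11) = 49*(1 + 5*8*11) = 49*(1 + 440) = 49*441 = 21609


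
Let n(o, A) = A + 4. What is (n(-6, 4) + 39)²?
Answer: 2209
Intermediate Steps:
n(o, A) = 4 + A
(n(-6, 4) + 39)² = ((4 + 4) + 39)² = (8 + 39)² = 47² = 2209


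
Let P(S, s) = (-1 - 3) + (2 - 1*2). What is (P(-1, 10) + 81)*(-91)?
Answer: -7007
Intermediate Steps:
P(S, s) = -4 (P(S, s) = -4 + (2 - 2) = -4 + 0 = -4)
(P(-1, 10) + 81)*(-91) = (-4 + 81)*(-91) = 77*(-91) = -7007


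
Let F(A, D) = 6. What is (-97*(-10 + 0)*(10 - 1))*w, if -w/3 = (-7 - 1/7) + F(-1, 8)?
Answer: 209520/7 ≈ 29931.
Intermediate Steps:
w = 24/7 (w = -3*((-7 - 1/7) + 6) = -3*(-50/7 + 6) = -3*(-8/7) = 24/7 ≈ 3.4286)
(-97*(-10 + 0)*(10 - 1))*w = -97*(-10 + 0)*(10 - 1)*(24/7) = -(-970)*9*(24/7) = -97*(-90)*(24/7) = 8730*(24/7) = 209520/7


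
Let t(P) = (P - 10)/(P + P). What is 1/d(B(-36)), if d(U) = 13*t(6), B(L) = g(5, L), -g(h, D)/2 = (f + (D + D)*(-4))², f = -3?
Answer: -3/13 ≈ -0.23077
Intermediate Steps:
t(P) = (-10 + P)/(2*P) (t(P) = (-10 + P)/((2*P)) = (-10 + P)*(1/(2*P)) = (-10 + P)/(2*P))
g(h, D) = -2*(-3 - 8*D)² (g(h, D) = -2*(-3 + (D + D)*(-4))² = -2*(-3 + (2*D)*(-4))² = -2*(-3 - 8*D)²)
B(L) = -2*(3 + 8*L)²
d(U) = -13/3 (d(U) = 13*((½)*(-10 + 6)/6) = 13*((½)*(⅙)*(-4)) = 13*(-⅓) = -13/3)
1/d(B(-36)) = 1/(-13/3) = -3/13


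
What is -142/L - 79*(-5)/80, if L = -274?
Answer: 11959/2192 ≈ 5.4557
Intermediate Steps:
-142/L - 79*(-5)/80 = -142/(-274) - 79*(-5)/80 = -142*(-1/274) + 395*(1/80) = 71/137 + 79/16 = 11959/2192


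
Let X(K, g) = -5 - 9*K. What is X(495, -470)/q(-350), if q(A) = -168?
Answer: 1115/42 ≈ 26.548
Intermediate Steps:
X(495, -470)/q(-350) = (-5 - 9*495)/(-168) = (-5 - 4455)*(-1/168) = -4460*(-1/168) = 1115/42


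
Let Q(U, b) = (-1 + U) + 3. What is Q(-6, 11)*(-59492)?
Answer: 237968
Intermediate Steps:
Q(U, b) = 2 + U
Q(-6, 11)*(-59492) = (2 - 6)*(-59492) = -4*(-59492) = 237968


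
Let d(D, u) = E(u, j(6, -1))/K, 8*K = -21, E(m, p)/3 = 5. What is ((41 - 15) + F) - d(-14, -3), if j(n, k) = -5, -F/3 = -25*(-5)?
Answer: -2403/7 ≈ -343.29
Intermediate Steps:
F = -375 (F = -(-75)*(-5) = -3*125 = -375)
E(m, p) = 15 (E(m, p) = 3*5 = 15)
K = -21/8 (K = (⅛)*(-21) = -21/8 ≈ -2.6250)
d(D, u) = -40/7 (d(D, u) = 15/(-21/8) = 15*(-8/21) = -40/7)
((41 - 15) + F) - d(-14, -3) = ((41 - 15) - 375) - 1*(-40/7) = (26 - 375) + 40/7 = -349 + 40/7 = -2403/7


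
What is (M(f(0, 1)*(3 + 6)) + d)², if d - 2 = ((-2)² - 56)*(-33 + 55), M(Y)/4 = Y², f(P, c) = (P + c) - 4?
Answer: 3147076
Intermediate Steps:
f(P, c) = -4 + P + c
M(Y) = 4*Y²
d = -1142 (d = 2 + ((-2)² - 56)*(-33 + 55) = 2 + (4 - 56)*22 = 2 - 52*22 = 2 - 1144 = -1142)
(M(f(0, 1)*(3 + 6)) + d)² = (4*((-4 + 0 + 1)*(3 + 6))² - 1142)² = (4*(-3*9)² - 1142)² = (4*(-27)² - 1142)² = (4*729 - 1142)² = (2916 - 1142)² = 1774² = 3147076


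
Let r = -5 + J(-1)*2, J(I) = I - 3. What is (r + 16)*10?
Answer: 30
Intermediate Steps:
J(I) = -3 + I
r = -13 (r = -5 + (-3 - 1)*2 = -5 - 4*2 = -5 - 8 = -13)
(r + 16)*10 = (-13 + 16)*10 = 3*10 = 30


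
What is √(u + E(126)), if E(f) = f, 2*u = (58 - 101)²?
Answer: √4202/2 ≈ 32.411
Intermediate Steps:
u = 1849/2 (u = (58 - 101)²/2 = (½)*(-43)² = (½)*1849 = 1849/2 ≈ 924.50)
√(u + E(126)) = √(1849/2 + 126) = √(2101/2) = √4202/2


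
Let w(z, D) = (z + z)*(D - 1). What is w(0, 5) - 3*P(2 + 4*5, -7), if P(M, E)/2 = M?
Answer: -132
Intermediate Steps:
w(z, D) = 2*z*(-1 + D) (w(z, D) = (2*z)*(-1 + D) = 2*z*(-1 + D))
P(M, E) = 2*M
w(0, 5) - 3*P(2 + 4*5, -7) = 2*0*(-1 + 5) - 6*(2 + 4*5) = 2*0*4 - 6*(2 + 20) = 0 - 6*22 = 0 - 3*44 = 0 - 132 = -132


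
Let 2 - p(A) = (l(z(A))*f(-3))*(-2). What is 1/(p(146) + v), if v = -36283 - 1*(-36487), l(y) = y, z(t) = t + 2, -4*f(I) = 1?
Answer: 1/132 ≈ 0.0075758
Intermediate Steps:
f(I) = -1/4 (f(I) = -1/4*1 = -1/4)
z(t) = 2 + t
p(A) = 1 - A/2 (p(A) = 2 - (2 + A)*(-1/4)*(-2) = 2 - (-1/2 - A/4)*(-2) = 2 - (1 + A/2) = 2 + (-1 - A/2) = 1 - A/2)
v = 204 (v = -36283 + 36487 = 204)
1/(p(146) + v) = 1/((1 - 1/2*146) + 204) = 1/((1 - 73) + 204) = 1/(-72 + 204) = 1/132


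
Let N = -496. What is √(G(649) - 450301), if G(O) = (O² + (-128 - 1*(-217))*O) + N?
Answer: √28165 ≈ 167.82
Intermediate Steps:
G(O) = -496 + O² + 89*O (G(O) = (O² + (-128 - 1*(-217))*O) - 496 = (O² + (-128 + 217)*O) - 496 = (O² + 89*O) - 496 = -496 + O² + 89*O)
√(G(649) - 450301) = √((-496 + 649² + 89*649) - 450301) = √((-496 + 421201 + 57761) - 450301) = √(478466 - 450301) = √28165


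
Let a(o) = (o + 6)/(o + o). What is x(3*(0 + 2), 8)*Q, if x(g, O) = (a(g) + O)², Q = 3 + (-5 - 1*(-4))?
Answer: 162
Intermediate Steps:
Q = 2 (Q = 3 + (-5 + 4) = 3 - 1 = 2)
a(o) = (6 + o)/(2*o) (a(o) = (6 + o)/((2*o)) = (6 + o)*(1/(2*o)) = (6 + o)/(2*o))
x(g, O) = (O + (6 + g)/(2*g))² (x(g, O) = ((6 + g)/(2*g) + O)² = (O + (6 + g)/(2*g))²)
x(3*(0 + 2), 8)*Q = ((6 + 3*(0 + 2) + 2*8*(3*(0 + 2)))²/(4*(3*(0 + 2))²))*2 = ((6 + 3*2 + 2*8*(3*2))²/(4*(3*2)²))*2 = ((¼)*(6 + 6 + 2*8*6)²/6²)*2 = ((¼)*(1/36)*(6 + 6 + 96)²)*2 = ((¼)*(1/36)*108²)*2 = ((¼)*(1/36)*11664)*2 = 81*2 = 162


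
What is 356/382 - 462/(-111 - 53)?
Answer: 58717/15662 ≈ 3.7490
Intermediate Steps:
356/382 - 462/(-111 - 53) = 356*(1/382) - 462/(-164) = 178/191 - 462*(-1/164) = 178/191 + 231/82 = 58717/15662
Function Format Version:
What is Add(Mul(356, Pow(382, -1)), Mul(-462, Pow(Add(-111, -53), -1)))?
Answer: Rational(58717, 15662) ≈ 3.7490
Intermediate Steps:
Add(Mul(356, Pow(382, -1)), Mul(-462, Pow(Add(-111, -53), -1))) = Add(Mul(356, Rational(1, 382)), Mul(-462, Pow(-164, -1))) = Add(Rational(178, 191), Mul(-462, Rational(-1, 164))) = Add(Rational(178, 191), Rational(231, 82)) = Rational(58717, 15662)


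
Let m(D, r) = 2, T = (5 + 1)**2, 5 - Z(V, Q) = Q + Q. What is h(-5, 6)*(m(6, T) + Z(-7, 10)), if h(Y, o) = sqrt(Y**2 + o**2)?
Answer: -13*sqrt(61) ≈ -101.53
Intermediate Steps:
Z(V, Q) = 5 - 2*Q (Z(V, Q) = 5 - (Q + Q) = 5 - 2*Q)
T = 36 (T = 6**2 = 36)
h(-5, 6)*(m(6, T) + Z(-7, 10)) = sqrt((-5)**2 + 6**2)*(2 + (5 - 2*10)) = sqrt(25 + 36)*(2 + (5 - 20)) = sqrt(61)*(2 - 15) = sqrt(61)*(-13) = -13*sqrt(61)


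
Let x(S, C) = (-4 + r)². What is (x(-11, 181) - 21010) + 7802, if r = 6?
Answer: -13204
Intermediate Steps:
x(S, C) = 4 (x(S, C) = (-4 + 6)² = 2² = 4)
(x(-11, 181) - 21010) + 7802 = (4 - 21010) + 7802 = -21006 + 7802 = -13204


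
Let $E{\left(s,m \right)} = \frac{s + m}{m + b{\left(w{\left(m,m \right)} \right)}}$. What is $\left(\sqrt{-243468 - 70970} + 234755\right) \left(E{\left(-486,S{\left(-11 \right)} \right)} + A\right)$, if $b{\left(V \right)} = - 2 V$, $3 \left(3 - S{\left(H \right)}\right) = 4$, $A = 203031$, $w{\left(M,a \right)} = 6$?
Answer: $\frac{1477879913570}{31} + \frac{6295414 i \sqrt{314438}}{31} \approx 4.7674 \cdot 10^{10} + 1.1388 \cdot 10^{8} i$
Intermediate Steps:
$S{\left(H \right)} = \frac{5}{3}$ ($S{\left(H \right)} = 3 - \frac{4}{3} = \frac{5}{3}$)
$E{\left(s,m \right)} = \frac{m + s}{-12 + m}$ ($E{\left(s,m \right)} = \frac{s + m}{m - 12} = \frac{m + s}{m - 12} = \frac{m + s}{-12 + m}$)
$\left(\sqrt{-243468 - 70970} + 234755\right) \left(E{\left(-486,S{\left(-11 \right)} \right)} + A\right) = \left(\sqrt{-243468 - 70970} + 234755\right) \left(\frac{\frac{5}{3} - 486}{-12 + \frac{5}{3}} + 203031\right) = \left(\sqrt{-314438} + 234755\right) \left(\frac{1}{- \frac{31}{3}} \left(- \frac{1453}{3}\right) + 203031\right) = \left(i \sqrt{314438} + 234755\right) \left(\left(- \frac{3}{31}\right) \left(- \frac{1453}{3}\right) + 203031\right) = \left(234755 + i \sqrt{314438}\right) \left(\frac{1453}{31} + 203031\right) = \left(234755 + i \sqrt{314438}\right) \frac{6295414}{31} = \frac{1477879913570}{31} + \frac{6295414 i \sqrt{314438}}{31}$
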